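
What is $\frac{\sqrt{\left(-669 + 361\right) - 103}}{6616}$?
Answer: $\frac{i \sqrt{411}}{6616} \approx 0.0030643 i$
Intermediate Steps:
$\frac{\sqrt{\left(-669 + 361\right) - 103}}{6616} = \sqrt{-308 - 103} \cdot \frac{1}{6616} = \sqrt{-411} \cdot \frac{1}{6616} = i \sqrt{411} \cdot \frac{1}{6616} = \frac{i \sqrt{411}}{6616}$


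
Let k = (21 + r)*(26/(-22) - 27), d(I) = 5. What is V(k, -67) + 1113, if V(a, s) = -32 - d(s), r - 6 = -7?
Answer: 1076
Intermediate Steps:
r = -1 (r = 6 - 7 = -1)
k = -6200/11 (k = (21 - 1)*(26/(-22) - 27) = 20*(26*(-1/22) - 27) = 20*(-13/11 - 27) = 20*(-310/11) = -6200/11 ≈ -563.64)
V(a, s) = -37 (V(a, s) = -32 - 1*5 = -32 - 5 = -37)
V(k, -67) + 1113 = -37 + 1113 = 1076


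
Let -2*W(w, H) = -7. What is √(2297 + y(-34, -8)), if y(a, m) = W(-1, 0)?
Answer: √9202/2 ≈ 47.964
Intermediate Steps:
W(w, H) = 7/2 (W(w, H) = -½*(-7) = 7/2)
y(a, m) = 7/2
√(2297 + y(-34, -8)) = √(2297 + 7/2) = √(4601/2) = √9202/2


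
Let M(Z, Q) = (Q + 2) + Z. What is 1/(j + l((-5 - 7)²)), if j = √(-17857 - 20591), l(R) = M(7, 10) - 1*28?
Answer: -1/4281 - 4*I*√267/12843 ≈ -0.00023359 - 0.0050892*I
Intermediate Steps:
M(Z, Q) = 2 + Q + Z (M(Z, Q) = (2 + Q) + Z = 2 + Q + Z)
l(R) = -9 (l(R) = (2 + 10 + 7) - 1*28 = 19 - 28 = -9)
j = 12*I*√267 (j = √(-38448) = 12*I*√267 ≈ 196.08*I)
1/(j + l((-5 - 7)²)) = 1/(12*I*√267 - 9) = 1/(-9 + 12*I*√267)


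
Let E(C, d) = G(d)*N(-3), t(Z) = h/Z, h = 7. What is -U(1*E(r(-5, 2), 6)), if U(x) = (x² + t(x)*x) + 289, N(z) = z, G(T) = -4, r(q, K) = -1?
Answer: -440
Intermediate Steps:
t(Z) = 7/Z
E(C, d) = 12 (E(C, d) = -4*(-3) = 12)
U(x) = 296 + x² (U(x) = (x² + (7/x)*x) + 289 = (x² + 7) + 289 = (7 + x²) + 289 = 296 + x²)
-U(1*E(r(-5, 2), 6)) = -(296 + (1*12)²) = -(296 + 12²) = -(296 + 144) = -1*440 = -440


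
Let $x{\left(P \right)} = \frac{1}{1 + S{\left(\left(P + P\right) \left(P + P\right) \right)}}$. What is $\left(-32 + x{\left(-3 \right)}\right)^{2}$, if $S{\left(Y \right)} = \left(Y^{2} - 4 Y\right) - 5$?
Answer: $\frac{1349460225}{1317904} \approx 1023.9$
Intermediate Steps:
$S{\left(Y \right)} = -5 + Y^{2} - 4 Y$
$x{\left(P \right)} = \frac{1}{-4 - 16 P^{2} + 16 P^{4}}$ ($x{\left(P \right)} = \frac{1}{1 - \left(5 - \left(P + P\right)^{4} + 4 \left(P + P\right) \left(P + P\right)\right)} = \frac{1}{1 - \left(5 - 16 P^{4} + 4 \cdot 2 P 2 P\right)} = \frac{1}{1 - \left(5 - 16 P^{4} + 4 \cdot 4 P^{2}\right)} = \frac{1}{1 - \left(5 - 16 P^{4} + 16 P^{2}\right)} = \frac{1}{-4 - 16 P^{2} + 16 P^{4}}$)
$\left(-32 + x{\left(-3 \right)}\right)^{2} = \left(-32 + \frac{1}{4 \left(-1 - 4 \left(-3\right)^{2} + 4 \left(-3\right)^{4}\right)}\right)^{2} = \left(-32 + \frac{1}{4 \left(-1 - 36 + 4 \cdot 81\right)}\right)^{2} = \left(-32 + \frac{1}{4 \left(-1 - 36 + 324\right)}\right)^{2} = \left(-32 + \frac{1}{4 \cdot 287}\right)^{2} = \left(-32 + \frac{1}{4} \cdot \frac{1}{287}\right)^{2} = \left(-32 + \frac{1}{1148}\right)^{2} = \left(- \frac{36735}{1148}\right)^{2} = \frac{1349460225}{1317904}$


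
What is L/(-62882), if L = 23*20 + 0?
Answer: -10/1367 ≈ -0.0073153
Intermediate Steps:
L = 460 (L = 460 + 0 = 460)
L/(-62882) = 460/(-62882) = 460*(-1/62882) = -10/1367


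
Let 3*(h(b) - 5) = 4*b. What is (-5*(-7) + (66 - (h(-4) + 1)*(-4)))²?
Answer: 96721/9 ≈ 10747.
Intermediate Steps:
h(b) = 5 + 4*b/3 (h(b) = 5 + (4*b)/3 = 5 + 4*b/3)
(-5*(-7) + (66 - (h(-4) + 1)*(-4)))² = (-5*(-7) + (66 - ((5 + (4/3)*(-4)) + 1)*(-4)))² = (35 + (66 - ((5 - 16/3) + 1)*(-4)))² = (35 + (66 - (-⅓ + 1)*(-4)))² = (35 + (66 - 2*(-4)/3))² = (35 + (66 - 1*(-8/3)))² = (35 + (66 + 8/3))² = (35 + 206/3)² = (311/3)² = 96721/9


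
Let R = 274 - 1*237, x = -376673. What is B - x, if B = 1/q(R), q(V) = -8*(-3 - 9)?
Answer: 36160609/96 ≈ 3.7667e+5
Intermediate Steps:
R = 37 (R = 274 - 237 = 37)
q(V) = 96 (q(V) = -8*(-12) = 96)
B = 1/96 ≈ 0.010417
B - x = 1/96 - 1*(-376673) = 1/96 + 376673 = 36160609/96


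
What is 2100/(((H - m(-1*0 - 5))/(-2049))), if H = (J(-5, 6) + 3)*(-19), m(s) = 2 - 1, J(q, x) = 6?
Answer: 1075725/43 ≈ 25017.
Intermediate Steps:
m(s) = 1
H = -171 (H = (6 + 3)*(-19) = 9*(-19) = -171)
2100/(((H - m(-1*0 - 5))/(-2049))) = 2100/(((-171 - 1*1)/(-2049))) = 2100/(((-171 - 1)*(-1/2049))) = 2100/((-172*(-1/2049))) = 2100/(172/2049) = 2100*(2049/172) = 1075725/43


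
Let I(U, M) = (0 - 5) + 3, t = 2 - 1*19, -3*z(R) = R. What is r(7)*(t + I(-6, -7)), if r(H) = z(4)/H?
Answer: 76/21 ≈ 3.6190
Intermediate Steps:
z(R) = -R/3
r(H) = -4/(3*H) (r(H) = (-⅓*4)/H = -4/(3*H))
t = -17 (t = 2 - 19 = -17)
I(U, M) = -2 (I(U, M) = -5 + 3 = -2)
r(7)*(t + I(-6, -7)) = (-4/3/7)*(-17 - 2) = -4/3*⅐*(-19) = -4/21*(-19) = 76/21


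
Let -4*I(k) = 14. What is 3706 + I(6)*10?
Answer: 3671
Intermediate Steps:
I(k) = -7/2 (I(k) = -¼*14 = -7/2)
3706 + I(6)*10 = 3706 - 7/2*10 = 3706 - 35 = 3671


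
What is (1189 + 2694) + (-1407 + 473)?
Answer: 2949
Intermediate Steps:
(1189 + 2694) + (-1407 + 473) = 3883 - 934 = 2949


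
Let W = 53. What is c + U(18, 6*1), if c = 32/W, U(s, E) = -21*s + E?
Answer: -19684/53 ≈ -371.40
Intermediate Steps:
U(s, E) = E - 21*s
c = 32/53 ≈ 0.60377
c + U(18, 6*1) = 32/53 + (6*1 - 21*18) = 32/53 + (6 - 378) = 32/53 - 372 = -19684/53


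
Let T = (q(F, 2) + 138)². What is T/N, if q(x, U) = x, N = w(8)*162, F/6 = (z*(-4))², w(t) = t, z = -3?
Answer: 27889/36 ≈ 774.69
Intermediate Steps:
F = 864 (F = 6*(-3*(-4))² = 6*12² = 6*144 = 864)
N = 1296 (N = 8*162 = 1296)
T = 1004004 (T = (864 + 138)² = 1002² = 1004004)
T/N = 1004004/1296 = 1004004*(1/1296) = 27889/36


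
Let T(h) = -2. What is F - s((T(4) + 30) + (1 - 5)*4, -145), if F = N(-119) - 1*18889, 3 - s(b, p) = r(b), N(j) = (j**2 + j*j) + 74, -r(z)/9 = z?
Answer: 9396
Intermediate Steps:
r(z) = -9*z
N(j) = 74 + 2*j**2 (N(j) = (j**2 + j**2) + 74 = 2*j**2 + 74 = 74 + 2*j**2)
s(b, p) = 3 + 9*b (s(b, p) = 3 - (-9)*b = 3 + 9*b)
F = 9507 (F = (74 + 2*(-119)**2) - 1*18889 = (74 + 2*14161) - 18889 = (74 + 28322) - 18889 = 28396 - 18889 = 9507)
F - s((T(4) + 30) + (1 - 5)*4, -145) = 9507 - (3 + 9*((-2 + 30) + (1 - 5)*4)) = 9507 - (3 + 9*(28 - 4*4)) = 9507 - (3 + 9*(28 - 16)) = 9507 - (3 + 9*12) = 9507 - (3 + 108) = 9507 - 1*111 = 9507 - 111 = 9396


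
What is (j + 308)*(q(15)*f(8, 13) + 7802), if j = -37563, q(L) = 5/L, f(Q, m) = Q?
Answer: -872288570/3 ≈ -2.9076e+8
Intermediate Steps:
(j + 308)*(q(15)*f(8, 13) + 7802) = (-37563 + 308)*((5/15)*8 + 7802) = -37255*((5*(1/15))*8 + 7802) = -37255*((1/3)*8 + 7802) = -37255*(8/3 + 7802) = -37255*23414/3 = -872288570/3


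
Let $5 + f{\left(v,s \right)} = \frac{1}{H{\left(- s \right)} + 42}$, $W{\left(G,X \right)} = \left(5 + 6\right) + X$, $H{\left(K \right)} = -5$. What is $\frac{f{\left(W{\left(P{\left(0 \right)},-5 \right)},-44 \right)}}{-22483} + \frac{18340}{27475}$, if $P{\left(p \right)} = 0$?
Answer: $\frac{436044844}{653018735} \approx 0.66774$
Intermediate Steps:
$W{\left(G,X \right)} = 11 + X$
$f{\left(v,s \right)} = - \frac{184}{37}$ ($f{\left(v,s \right)} = -5 + \frac{1}{-5 + 42} = -5 + \frac{1}{37} = - \frac{184}{37}$)
$\frac{f{\left(W{\left(P{\left(0 \right)},-5 \right)},-44 \right)}}{-22483} + \frac{18340}{27475} = - \frac{184}{37 \left(-22483\right)} + \frac{18340}{27475} = \left(- \frac{184}{37}\right) \left(- \frac{1}{22483}\right) + 18340 \cdot \frac{1}{27475} = \frac{184}{831871} + \frac{524}{785} = \frac{436044844}{653018735}$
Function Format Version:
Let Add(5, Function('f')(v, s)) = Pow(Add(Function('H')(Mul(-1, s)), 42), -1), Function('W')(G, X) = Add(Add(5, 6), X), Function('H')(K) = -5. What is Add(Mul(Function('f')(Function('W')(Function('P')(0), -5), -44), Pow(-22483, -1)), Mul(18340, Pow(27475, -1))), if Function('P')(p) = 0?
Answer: Rational(436044844, 653018735) ≈ 0.66774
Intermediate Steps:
Function('W')(G, X) = Add(11, X)
Function('f')(v, s) = Rational(-184, 37) (Function('f')(v, s) = Add(-5, Pow(Add(-5, 42), -1)) = Add(-5, Pow(37, -1)) = Add(-5, Rational(1, 37)) = Rational(-184, 37))
Add(Mul(Function('f')(Function('W')(Function('P')(0), -5), -44), Pow(-22483, -1)), Mul(18340, Pow(27475, -1))) = Add(Mul(Rational(-184, 37), Pow(-22483, -1)), Mul(18340, Pow(27475, -1))) = Add(Mul(Rational(-184, 37), Rational(-1, 22483)), Mul(18340, Rational(1, 27475))) = Add(Rational(184, 831871), Rational(524, 785)) = Rational(436044844, 653018735)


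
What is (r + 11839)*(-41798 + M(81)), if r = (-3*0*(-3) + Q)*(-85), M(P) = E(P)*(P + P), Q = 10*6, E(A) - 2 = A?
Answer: -191064128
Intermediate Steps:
E(A) = 2 + A
Q = 60
M(P) = 2*P*(2 + P) (M(P) = (2 + P)*(P + P) = (2 + P)*(2*P) = 2*P*(2 + P))
r = -5100 (r = (-3*0*(-3) + 60)*(-85) = (0*(-3) + 60)*(-85) = (0 + 60)*(-85) = 60*(-85) = -5100)
(r + 11839)*(-41798 + M(81)) = (-5100 + 11839)*(-41798 + 2*81*(2 + 81)) = 6739*(-41798 + 2*81*83) = 6739*(-41798 + 13446) = 6739*(-28352) = -191064128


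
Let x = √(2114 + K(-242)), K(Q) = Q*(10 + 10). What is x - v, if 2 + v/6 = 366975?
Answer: -2201838 + I*√2726 ≈ -2.2018e+6 + 52.211*I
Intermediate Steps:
v = 2201838 (v = -12 + 6*366975 = -12 + 2201850 = 2201838)
K(Q) = 20*Q (K(Q) = Q*20 = 20*Q)
x = I*√2726 (x = √(2114 + 20*(-242)) = √(2114 - 4840) = √(-2726) = I*√2726 ≈ 52.211*I)
x - v = I*√2726 - 1*2201838 = I*√2726 - 2201838 = -2201838 + I*√2726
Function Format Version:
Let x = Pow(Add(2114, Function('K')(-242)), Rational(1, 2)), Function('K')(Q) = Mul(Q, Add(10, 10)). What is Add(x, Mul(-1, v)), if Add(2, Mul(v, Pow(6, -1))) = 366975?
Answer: Add(-2201838, Mul(I, Pow(2726, Rational(1, 2)))) ≈ Add(-2.2018e+6, Mul(52.211, I))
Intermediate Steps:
v = 2201838 (v = Add(-12, Mul(6, 366975)) = Add(-12, 2201850) = 2201838)
Function('K')(Q) = Mul(20, Q) (Function('K')(Q) = Mul(Q, 20) = Mul(20, Q))
x = Mul(I, Pow(2726, Rational(1, 2))) (x = Pow(Add(2114, Mul(20, -242)), Rational(1, 2)) = Pow(Add(2114, -4840), Rational(1, 2)) = Pow(-2726, Rational(1, 2)) = Mul(I, Pow(2726, Rational(1, 2))) ≈ Mul(52.211, I))
Add(x, Mul(-1, v)) = Add(Mul(I, Pow(2726, Rational(1, 2))), Mul(-1, 2201838)) = Add(Mul(I, Pow(2726, Rational(1, 2))), -2201838) = Add(-2201838, Mul(I, Pow(2726, Rational(1, 2))))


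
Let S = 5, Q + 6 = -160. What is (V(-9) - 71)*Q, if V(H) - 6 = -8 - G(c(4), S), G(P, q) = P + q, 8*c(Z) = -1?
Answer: 51709/4 ≈ 12927.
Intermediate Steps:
Q = -166 (Q = -6 - 160 = -166)
c(Z) = -1/8 (c(Z) = (1/8)*(-1) = -1/8)
V(H) = -55/8 (V(H) = 6 + (-8 - (-1/8 + 5)) = 6 + (-8 - 1*39/8) = 6 + (-8 - 39/8) = 6 - 103/8 = -55/8)
(V(-9) - 71)*Q = (-55/8 - 71)*(-166) = -623/8*(-166) = 51709/4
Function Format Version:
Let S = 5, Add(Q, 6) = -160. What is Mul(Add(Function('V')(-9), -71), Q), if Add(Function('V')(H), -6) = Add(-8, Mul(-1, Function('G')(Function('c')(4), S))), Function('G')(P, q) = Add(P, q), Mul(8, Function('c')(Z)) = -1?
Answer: Rational(51709, 4) ≈ 12927.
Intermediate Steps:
Q = -166 (Q = Add(-6, -160) = -166)
Function('c')(Z) = Rational(-1, 8) (Function('c')(Z) = Mul(Rational(1, 8), -1) = Rational(-1, 8))
Function('V')(H) = Rational(-55, 8) (Function('V')(H) = Add(6, Add(-8, Mul(-1, Add(Rational(-1, 8), 5)))) = Add(6, Add(-8, Mul(-1, Rational(39, 8)))) = Add(6, Add(-8, Rational(-39, 8))) = Add(6, Rational(-103, 8)) = Rational(-55, 8))
Mul(Add(Function('V')(-9), -71), Q) = Mul(Add(Rational(-55, 8), -71), -166) = Mul(Rational(-623, 8), -166) = Rational(51709, 4)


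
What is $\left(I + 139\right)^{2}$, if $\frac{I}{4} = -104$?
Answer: $76729$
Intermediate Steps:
$I = -416$ ($I = 4 \left(-104\right) = -416$)
$\left(I + 139\right)^{2} = \left(-416 + 139\right)^{2} = \left(-277\right)^{2} = 76729$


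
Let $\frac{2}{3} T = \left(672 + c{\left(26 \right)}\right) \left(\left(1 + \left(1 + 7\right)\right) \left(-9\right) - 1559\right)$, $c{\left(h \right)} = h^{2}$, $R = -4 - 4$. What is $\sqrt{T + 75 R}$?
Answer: $6 i \sqrt{92130} \approx 1821.2 i$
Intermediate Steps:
$R = -8$ ($R = -4 - 4 = -8$)
$T = -3316080$ ($T = \frac{3 \left(672 + 26^{2}\right) \left(\left(1 + \left(1 + 7\right)\right) \left(-9\right) - 1559\right)}{2} = \frac{3 \left(672 + 676\right) \left(\left(1 + 8\right) \left(-9\right) - 1559\right)}{2} = \frac{3 \cdot 1348 \left(9 \left(-9\right) - 1559\right)}{2} = \frac{3 \cdot 1348 \left(-81 - 1559\right)}{2} = \frac{3 \cdot 1348 \left(-1640\right)}{2} = \frac{3}{2} \left(-2210720\right) = -3316080$)
$\sqrt{T + 75 R} = \sqrt{-3316080 + 75 \left(-8\right)} = \sqrt{-3316080 - 600} = \sqrt{-3316680} = 6 i \sqrt{92130}$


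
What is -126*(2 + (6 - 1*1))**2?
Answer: -6174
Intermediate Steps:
-126*(2 + (6 - 1*1))**2 = -126*(2 + (6 - 1))**2 = -126*(2 + 5)**2 = -126*7**2 = -126*49 = -6174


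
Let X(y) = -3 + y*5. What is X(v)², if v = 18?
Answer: 7569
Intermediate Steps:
X(y) = -3 + 5*y
X(v)² = (-3 + 5*18)² = (-3 + 90)² = 87² = 7569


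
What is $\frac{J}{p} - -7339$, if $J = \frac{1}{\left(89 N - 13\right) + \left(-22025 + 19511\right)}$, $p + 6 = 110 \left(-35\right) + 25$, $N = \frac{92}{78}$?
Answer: $\frac{885260585490}{120624143} \approx 7339.0$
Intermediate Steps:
$N = \frac{46}{39}$ ($N = 92 \cdot \frac{1}{78} = \frac{46}{39} \approx 1.1795$)
$p = -3831$ ($p = -6 + \left(110 \left(-35\right) + 25\right) = -6 + \left(-3850 + 25\right) = -6 - 3825 = -3831$)
$J = - \frac{39}{94459}$ ($J = \frac{1}{\left(89 \cdot \frac{46}{39} - 13\right) + \left(-22025 + 19511\right)} = \frac{1}{\left(\frac{4094}{39} - 13\right) - 2514} = \frac{1}{\frac{3587}{39} - 2514} = \frac{1}{- \frac{94459}{39}} = - \frac{39}{94459} \approx -0.00041288$)
$\frac{J}{p} - -7339 = - \frac{39}{94459 \left(-3831\right)} - -7339 = \left(- \frac{39}{94459}\right) \left(- \frac{1}{3831}\right) + 7339 = \frac{13}{120624143} + 7339 = \frac{885260585490}{120624143}$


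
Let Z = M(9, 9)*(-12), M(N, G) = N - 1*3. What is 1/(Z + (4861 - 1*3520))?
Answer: 1/1269 ≈ 0.00078802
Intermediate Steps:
M(N, G) = -3 + N (M(N, G) = N - 3 = -3 + N)
Z = -72 (Z = (-3 + 9)*(-12) = 6*(-12) = -72)
1/(Z + (4861 - 1*3520)) = 1/(-72 + (4861 - 1*3520)) = 1/(-72 + (4861 - 3520)) = 1/(-72 + 1341) = 1/1269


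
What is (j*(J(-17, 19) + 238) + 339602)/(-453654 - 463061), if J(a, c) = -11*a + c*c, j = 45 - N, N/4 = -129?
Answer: -780548/916715 ≈ -0.85146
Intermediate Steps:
N = -516 (N = 4*(-129) = -516)
j = 561 (j = 45 - 1*(-516) = 45 + 516 = 561)
J(a, c) = c² - 11*a (J(a, c) = -11*a + c² = c² - 11*a)
(j*(J(-17, 19) + 238) + 339602)/(-453654 - 463061) = (561*((19² - 11*(-17)) + 238) + 339602)/(-453654 - 463061) = (561*((361 + 187) + 238) + 339602)/(-916715) = (561*(548 + 238) + 339602)*(-1/916715) = (561*786 + 339602)*(-1/916715) = (440946 + 339602)*(-1/916715) = 780548*(-1/916715) = -780548/916715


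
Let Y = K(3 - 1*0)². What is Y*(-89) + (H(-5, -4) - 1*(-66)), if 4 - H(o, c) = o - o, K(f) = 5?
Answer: -2155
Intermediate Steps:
H(o, c) = 4 (H(o, c) = 4 - (o - o) = 4 - 1*0 = 4 + 0 = 4)
Y = 25 (Y = 5² = 25)
Y*(-89) + (H(-5, -4) - 1*(-66)) = 25*(-89) + (4 - 1*(-66)) = -2225 + (4 + 66) = -2225 + 70 = -2155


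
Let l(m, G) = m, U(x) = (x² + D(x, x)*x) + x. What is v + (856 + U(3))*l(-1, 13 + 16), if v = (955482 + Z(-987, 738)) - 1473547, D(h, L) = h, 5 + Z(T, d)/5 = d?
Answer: -515277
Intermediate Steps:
Z(T, d) = -25 + 5*d
U(x) = x + 2*x² (U(x) = (x² + x*x) + x = (x² + x²) + x = 2*x² + x = x + 2*x²)
v = -514400 (v = (955482 + (-25 + 5*738)) - 1473547 = (955482 + (-25 + 3690)) - 1473547 = (955482 + 3665) - 1473547 = 959147 - 1473547 = -514400)
v + (856 + U(3))*l(-1, 13 + 16) = -514400 + (856 + 3*(1 + 2*3))*(-1) = -514400 + (856 + 3*(1 + 6))*(-1) = -514400 + (856 + 3*7)*(-1) = -514400 + (856 + 21)*(-1) = -514400 + 877*(-1) = -514400 - 877 = -515277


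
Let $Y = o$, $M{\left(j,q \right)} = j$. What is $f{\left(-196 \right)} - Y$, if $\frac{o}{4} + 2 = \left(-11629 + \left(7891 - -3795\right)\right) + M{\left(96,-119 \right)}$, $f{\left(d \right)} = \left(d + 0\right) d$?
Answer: $37812$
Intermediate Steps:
$f{\left(d \right)} = d^{2}$ ($f{\left(d \right)} = d d = d^{2}$)
$o = 604$ ($o = -8 + 4 \left(\left(-11629 + \left(7891 - -3795\right)\right) + 96\right) = -8 + 4 \left(\left(-11629 + \left(7891 + 3795\right)\right) + 96\right) = -8 + 4 \left(\left(-11629 + 11686\right) + 96\right) = -8 + 4 \left(57 + 96\right) = -8 + 4 \cdot 153 = -8 + 612 = 604$)
$Y = 604$
$f{\left(-196 \right)} - Y = \left(-196\right)^{2} - 604 = 38416 - 604 = 37812$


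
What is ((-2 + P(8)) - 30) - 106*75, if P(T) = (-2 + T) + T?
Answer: -7968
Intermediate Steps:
P(T) = -2 + 2*T
((-2 + P(8)) - 30) - 106*75 = ((-2 + (-2 + 2*8)) - 30) - 106*75 = ((-2 + (-2 + 16)) - 30) - 7950 = ((-2 + 14) - 30) - 7950 = (12 - 30) - 7950 = -18 - 7950 = -7968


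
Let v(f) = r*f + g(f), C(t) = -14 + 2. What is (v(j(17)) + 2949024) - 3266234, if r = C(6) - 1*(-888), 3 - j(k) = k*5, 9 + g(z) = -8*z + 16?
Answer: -388379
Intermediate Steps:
g(z) = 7 - 8*z (g(z) = -9 + (-8*z + 16) = -9 + (16 - 8*z) = 7 - 8*z)
j(k) = 3 - 5*k (j(k) = 3 - k*5 = 3 - 5*k)
C(t) = -12
r = 876 (r = -12 - 1*(-888) = -12 + 888 = 876)
v(f) = 7 + 868*f (v(f) = 876*f + (7 - 8*f) = 7 + 868*f)
(v(j(17)) + 2949024) - 3266234 = ((7 + 868*(3 - 5*17)) + 2949024) - 3266234 = ((7 + 868*(3 - 85)) + 2949024) - 3266234 = ((7 + 868*(-82)) + 2949024) - 3266234 = ((7 - 71176) + 2949024) - 3266234 = (-71169 + 2949024) - 3266234 = 2877855 - 3266234 = -388379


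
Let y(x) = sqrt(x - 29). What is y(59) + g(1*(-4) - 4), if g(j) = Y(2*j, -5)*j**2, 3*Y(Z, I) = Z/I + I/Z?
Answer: 1124/15 + sqrt(30) ≈ 80.411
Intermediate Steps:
y(x) = sqrt(-29 + x)
Y(Z, I) = I/(3*Z) + Z/(3*I) (Y(Z, I) = (Z/I + I/Z)/3 = (I/Z + Z/I)/3 = I/(3*Z) + Z/(3*I))
g(j) = j**2*(-5/(6*j) - 2*j/15) (g(j) = ((1/3)*(-5)/(2*j) + (1/3)*(2*j)/(-5))*j**2 = ((1/3)*(-5)*(1/(2*j)) + (1/3)*(2*j)*(-1/5))*j**2 = (-5/(6*j) - 2*j/15)*j**2 = j**2*(-5/(6*j) - 2*j/15))
y(59) + g(1*(-4) - 4) = sqrt(-29 + 59) + (1*(-4) - 4)*(-25 - 4*(1*(-4) - 4)**2)/30 = sqrt(30) + (-4 - 4)*(-25 - 4*(-4 - 4)**2)/30 = sqrt(30) + (1/30)*(-8)*(-25 - 4*(-8)**2) = sqrt(30) + (1/30)*(-8)*(-25 - 4*64) = sqrt(30) + (1/30)*(-8)*(-25 - 256) = sqrt(30) + (1/30)*(-8)*(-281) = sqrt(30) + 1124/15 = 1124/15 + sqrt(30)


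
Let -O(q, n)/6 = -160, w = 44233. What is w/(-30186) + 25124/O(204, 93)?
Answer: 29830391/1207440 ≈ 24.705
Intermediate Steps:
O(q, n) = 960 (O(q, n) = -6*(-160) = 960)
w/(-30186) + 25124/O(204, 93) = 44233/(-30186) + 25124/960 = 44233*(-1/30186) + 25124*(1/960) = -44233/30186 + 6281/240 = 29830391/1207440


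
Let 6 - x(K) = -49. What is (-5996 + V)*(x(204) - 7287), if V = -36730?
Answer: 308994432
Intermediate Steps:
x(K) = 55 (x(K) = 6 - 1*(-49) = 6 + 49 = 55)
(-5996 + V)*(x(204) - 7287) = (-5996 - 36730)*(55 - 7287) = -42726*(-7232) = 308994432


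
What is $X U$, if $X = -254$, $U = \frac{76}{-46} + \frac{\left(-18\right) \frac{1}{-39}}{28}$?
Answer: $\frac{869569}{2093} \approx 415.47$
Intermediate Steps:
$U = - \frac{6847}{4186}$ ($U = 76 \left(- \frac{1}{46}\right) + \left(-18\right) \left(- \frac{1}{39}\right) \frac{1}{28} = - \frac{38}{23} + \frac{6}{13} \cdot \frac{1}{28} = - \frac{38}{23} + \frac{3}{182} = - \frac{6847}{4186} \approx -1.6357$)
$X U = \left(-254\right) \left(- \frac{6847}{4186}\right) = \frac{869569}{2093}$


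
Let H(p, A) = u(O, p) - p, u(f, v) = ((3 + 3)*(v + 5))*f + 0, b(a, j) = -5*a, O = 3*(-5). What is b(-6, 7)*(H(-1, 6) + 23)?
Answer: -10080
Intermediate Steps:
O = -15
u(f, v) = f*(30 + 6*v) (u(f, v) = (6*(5 + v))*f + 0 = (30 + 6*v)*f + 0 = f*(30 + 6*v) + 0 = f*(30 + 6*v))
H(p, A) = -450 - 91*p (H(p, A) = 6*(-15)*(5 + p) - p = (-450 - 90*p) - p = -450 - 91*p)
b(-6, 7)*(H(-1, 6) + 23) = (-5*(-6))*((-450 - 91*(-1)) + 23) = 30*((-450 + 91) + 23) = 30*(-359 + 23) = 30*(-336) = -10080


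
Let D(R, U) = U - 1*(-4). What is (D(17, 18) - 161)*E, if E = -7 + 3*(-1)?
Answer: 1390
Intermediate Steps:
D(R, U) = 4 + U (D(R, U) = U + 4 = 4 + U)
E = -10 (E = -7 - 3 = -10)
(D(17, 18) - 161)*E = ((4 + 18) - 161)*(-10) = (22 - 161)*(-10) = -139*(-10) = 1390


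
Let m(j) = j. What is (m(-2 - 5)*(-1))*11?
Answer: 77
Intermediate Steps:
(m(-2 - 5)*(-1))*11 = ((-2 - 5)*(-1))*11 = -7*(-1)*11 = 7*11 = 77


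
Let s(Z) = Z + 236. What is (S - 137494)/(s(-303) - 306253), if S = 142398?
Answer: -613/38290 ≈ -0.016009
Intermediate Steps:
s(Z) = 236 + Z
(S - 137494)/(s(-303) - 306253) = (142398 - 137494)/((236 - 303) - 306253) = 4904/(-67 - 306253) = 4904/(-306320) = 4904*(-1/306320) = -613/38290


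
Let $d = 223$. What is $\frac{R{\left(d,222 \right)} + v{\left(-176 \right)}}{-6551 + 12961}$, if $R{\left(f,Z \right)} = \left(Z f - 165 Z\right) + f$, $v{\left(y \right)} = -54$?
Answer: $\frac{2609}{1282} \approx 2.0351$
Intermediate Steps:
$R{\left(f,Z \right)} = f - 165 Z + Z f$ ($R{\left(f,Z \right)} = \left(- 165 Z + Z f\right) + f = f - 165 Z + Z f$)
$\frac{R{\left(d,222 \right)} + v{\left(-176 \right)}}{-6551 + 12961} = \frac{\left(223 - 36630 + 222 \cdot 223\right) - 54}{-6551 + 12961} = \frac{\left(223 - 36630 + 49506\right) - 54}{6410} = \left(13099 - 54\right) \frac{1}{6410} = 13045 \cdot \frac{1}{6410} = \frac{2609}{1282}$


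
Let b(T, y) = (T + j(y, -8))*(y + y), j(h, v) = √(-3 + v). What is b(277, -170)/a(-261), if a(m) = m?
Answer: 94180/261 + 340*I*√11/261 ≈ 360.84 + 4.3205*I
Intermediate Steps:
b(T, y) = 2*y*(T + I*√11) (b(T, y) = (T + √(-3 - 8))*(y + y) = (T + √(-11))*(2*y) = (T + I*√11)*(2*y) = 2*y*(T + I*√11))
b(277, -170)/a(-261) = (2*(-170)*(277 + I*√11))/(-261) = (-94180 - 340*I*√11)*(-1/261) = 94180/261 + 340*I*√11/261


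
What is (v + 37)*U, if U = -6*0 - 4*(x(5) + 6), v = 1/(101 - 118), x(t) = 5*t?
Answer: -77872/17 ≈ -4580.7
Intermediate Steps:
v = -1/17 (v = 1/(-17) = -1/17 ≈ -0.058824)
U = -124 (U = -6*0 - 4*(5*5 + 6) = 0 - 4*(25 + 6) = 0 - 4*31 = 0 - 124 = -124)
(v + 37)*U = (-1/17 + 37)*(-124) = (628/17)*(-124) = -77872/17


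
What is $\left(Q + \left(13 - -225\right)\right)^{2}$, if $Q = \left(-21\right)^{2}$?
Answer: $461041$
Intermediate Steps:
$Q = 441$
$\left(Q + \left(13 - -225\right)\right)^{2} = \left(441 + \left(13 - -225\right)\right)^{2} = \left(441 + \left(13 + 225\right)\right)^{2} = \left(441 + 238\right)^{2} = 679^{2} = 461041$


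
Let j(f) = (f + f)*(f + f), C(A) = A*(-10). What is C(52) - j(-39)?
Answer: -6604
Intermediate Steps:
C(A) = -10*A
j(f) = 4*f**2 (j(f) = (2*f)*(2*f) = 4*f**2)
C(52) - j(-39) = -10*52 - 4*(-39)**2 = -520 - 4*1521 = -520 - 1*6084 = -520 - 6084 = -6604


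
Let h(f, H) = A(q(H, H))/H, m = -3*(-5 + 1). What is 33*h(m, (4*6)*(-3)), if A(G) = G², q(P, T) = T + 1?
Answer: -55451/24 ≈ -2310.5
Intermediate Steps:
q(P, T) = 1 + T
m = 12 (m = -3*(-4) = 12)
h(f, H) = (1 + H)²/H
33*h(m, (4*6)*(-3)) = 33*((1 + (4*6)*(-3))²/(((4*6)*(-3)))) = 33*((1 + 24*(-3))²/((24*(-3)))) = 33*((1 - 72)²/(-72)) = 33*(-1/72*(-71)²) = 33*(-1/72*5041) = 33*(-5041/72) = -55451/24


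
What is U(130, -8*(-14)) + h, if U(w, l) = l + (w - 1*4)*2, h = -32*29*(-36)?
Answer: 33772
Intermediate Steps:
h = 33408 (h = -928*(-36) = 33408)
U(w, l) = -8 + l + 2*w (U(w, l) = l + (w - 4)*2 = l + (-4 + w)*2 = l + (-8 + 2*w) = -8 + l + 2*w)
U(130, -8*(-14)) + h = (-8 - 8*(-14) + 2*130) + 33408 = (-8 + 112 + 260) + 33408 = 364 + 33408 = 33772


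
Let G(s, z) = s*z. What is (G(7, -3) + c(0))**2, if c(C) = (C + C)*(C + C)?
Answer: 441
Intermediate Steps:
c(C) = 4*C**2 (c(C) = (2*C)*(2*C) = 4*C**2)
(G(7, -3) + c(0))**2 = (7*(-3) + 4*0**2)**2 = (-21 + 4*0)**2 = (-21 + 0)**2 = (-21)**2 = 441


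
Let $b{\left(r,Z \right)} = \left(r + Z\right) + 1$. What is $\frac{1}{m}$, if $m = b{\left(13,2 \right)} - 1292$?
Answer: $- \frac{1}{1276} \approx -0.0007837$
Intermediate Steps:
$b{\left(r,Z \right)} = 1 + Z + r$ ($b{\left(r,Z \right)} = \left(Z + r\right) + 1 = 1 + Z + r$)
$m = -1276$ ($m = \left(1 + 2 + 13\right) - 1292 = 16 - 1292 = -1276$)
$\frac{1}{m} = \frac{1}{-1276} = - \frac{1}{1276}$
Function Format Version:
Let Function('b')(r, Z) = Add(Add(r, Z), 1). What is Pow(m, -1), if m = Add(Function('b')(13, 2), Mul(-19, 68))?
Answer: Rational(-1, 1276) ≈ -0.00078370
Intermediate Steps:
Function('b')(r, Z) = Add(1, Z, r) (Function('b')(r, Z) = Add(Add(Z, r), 1) = Add(1, Z, r))
m = -1276 (m = Add(Add(1, 2, 13), Mul(-19, 68)) = Add(16, -1292) = -1276)
Pow(m, -1) = Pow(-1276, -1) = Rational(-1, 1276)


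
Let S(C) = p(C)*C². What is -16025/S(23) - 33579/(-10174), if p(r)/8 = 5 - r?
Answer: 1360476127/387507312 ≈ 3.5108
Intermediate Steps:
p(r) = 40 - 8*r (p(r) = 8*(5 - r) = 40 - 8*r)
S(C) = C²*(40 - 8*C) (S(C) = (40 - 8*C)*C² = C²*(40 - 8*C))
-16025/S(23) - 33579/(-10174) = -16025*1/(4232*(5 - 1*23)) - 33579/(-10174) = -16025*1/(4232*(5 - 23)) - 33579*(-1/10174) = -16025/(8*529*(-18)) + 33579/10174 = -16025/(-76176) + 33579/10174 = -16025*(-1/76176) + 33579/10174 = 16025/76176 + 33579/10174 = 1360476127/387507312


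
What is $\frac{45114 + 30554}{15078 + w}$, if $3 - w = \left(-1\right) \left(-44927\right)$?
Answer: $- \frac{37834}{14923} \approx -2.5353$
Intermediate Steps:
$w = -44924$ ($w = 3 - \left(-1\right) \left(-44927\right) = 3 - 44927 = -44924$)
$\frac{45114 + 30554}{15078 + w} = \frac{45114 + 30554}{15078 - 44924} = \frac{75668}{-29846} = 75668 \left(- \frac{1}{29846}\right) = - \frac{37834}{14923}$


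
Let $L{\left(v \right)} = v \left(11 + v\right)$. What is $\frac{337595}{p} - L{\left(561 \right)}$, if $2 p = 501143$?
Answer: $- \frac{160812104366}{501143} \approx -3.2089 \cdot 10^{5}$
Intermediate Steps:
$p = \frac{501143}{2}$ ($p = \frac{1}{2} \cdot 501143 = \frac{501143}{2} \approx 2.5057 \cdot 10^{5}$)
$\frac{337595}{p} - L{\left(561 \right)} = \frac{337595}{\frac{501143}{2}} - 561 \left(11 + 561\right) = 337595 \cdot \frac{2}{501143} - 561 \cdot 572 = \frac{675190}{501143} - 320892 = - \frac{160812104366}{501143}$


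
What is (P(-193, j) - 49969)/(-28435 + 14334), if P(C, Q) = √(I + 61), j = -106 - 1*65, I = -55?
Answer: 49969/14101 - √6/14101 ≈ 3.5435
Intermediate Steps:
j = -171 (j = -106 - 65 = -171)
P(C, Q) = √6 (P(C, Q) = √(-55 + 61) = √6)
(P(-193, j) - 49969)/(-28435 + 14334) = (√6 - 49969)/(-28435 + 14334) = (-49969 + √6)/(-14101) = (-49969 + √6)*(-1/14101) = 49969/14101 - √6/14101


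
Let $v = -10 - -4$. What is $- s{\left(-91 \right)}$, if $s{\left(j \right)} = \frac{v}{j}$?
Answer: $- \frac{6}{91} \approx -0.065934$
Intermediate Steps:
$v = -6$ ($v = -10 + 4 = -6$)
$s{\left(j \right)} = - \frac{6}{j}$
$- s{\left(-91 \right)} = - \frac{-6}{-91} = - \frac{\left(-6\right) \left(-1\right)}{91} = \left(-1\right) \frac{6}{91} = - \frac{6}{91}$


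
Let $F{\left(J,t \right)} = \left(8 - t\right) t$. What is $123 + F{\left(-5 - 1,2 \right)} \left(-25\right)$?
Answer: $-177$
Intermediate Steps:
$F{\left(J,t \right)} = t \left(8 - t\right)$
$123 + F{\left(-5 - 1,2 \right)} \left(-25\right) = 123 + 2 \left(8 - 2\right) \left(-25\right) = 123 + 2 \cdot 6 \left(-25\right) = 123 + 12 \left(-25\right) = 123 - 300 = -177$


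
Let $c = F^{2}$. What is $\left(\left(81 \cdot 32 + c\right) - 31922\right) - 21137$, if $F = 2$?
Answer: $-50463$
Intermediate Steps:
$c = 4$ ($c = 2^{2} = 4$)
$\left(\left(81 \cdot 32 + c\right) - 31922\right) - 21137 = \left(\left(81 \cdot 32 + 4\right) - 31922\right) - 21137 = \left(\left(2592 + 4\right) - 31922\right) - 21137 = \left(2596 - 31922\right) - 21137 = -29326 - 21137 = -50463$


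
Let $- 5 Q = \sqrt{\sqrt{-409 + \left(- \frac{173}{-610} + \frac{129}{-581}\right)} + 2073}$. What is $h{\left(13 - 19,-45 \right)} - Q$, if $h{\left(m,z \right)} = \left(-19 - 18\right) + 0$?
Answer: $-37 + \frac{354410^{\frac{3}{4}} \sqrt{2073 \sqrt{354410} + i \sqrt{144931867}}}{1772050} \approx -27.894 + 0.044414 i$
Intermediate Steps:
$h{\left(m,z \right)} = -37$ ($h{\left(m,z \right)} = -37 + 0 = -37$)
$Q = - \frac{\sqrt{2073 + \frac{i \sqrt{51365302983470}}{354410}}}{5}$ ($Q = - \frac{\sqrt{\sqrt{-409 + \left(- \frac{173}{-610} + \frac{129}{-581}\right)} + 2073}}{5} = - \frac{\sqrt{\sqrt{-409 + \left(\left(-173\right) \left(- \frac{1}{610}\right) + 129 \left(- \frac{1}{581}\right)\right)} + 2073}}{5} = - \frac{\sqrt{\sqrt{-409 + \left(\frac{173}{610} - \frac{129}{581}\right)} + 2073}}{5} = - \frac{\sqrt{\sqrt{-409 + \frac{21823}{354410}} + 2073}}{5} = - \frac{\sqrt{\sqrt{- \frac{144931867}{354410}} + 2073}}{5} = - \frac{\sqrt{\frac{i \sqrt{51365302983470}}{354410} + 2073}}{5} = - \frac{\sqrt{2073 + \frac{i \sqrt{51365302983470}}{354410}}}{5} \approx -9.1062 - 0.044414 i$)
$h{\left(13 - 19,-45 \right)} - Q = -37 - - \frac{354410^{\frac{3}{4}} \sqrt{2073 \sqrt{354410} + i \sqrt{144931867}}}{1772050} = -37 + \frac{354410^{\frac{3}{4}} \sqrt{2073 \sqrt{354410} + i \sqrt{144931867}}}{1772050}$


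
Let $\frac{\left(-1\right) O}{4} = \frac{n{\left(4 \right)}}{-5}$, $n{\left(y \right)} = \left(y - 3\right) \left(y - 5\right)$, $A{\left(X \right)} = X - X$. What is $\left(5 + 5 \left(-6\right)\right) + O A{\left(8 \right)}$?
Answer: $-25$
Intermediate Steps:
$A{\left(X \right)} = 0$
$n{\left(y \right)} = \left(-5 + y\right) \left(-3 + y\right)$ ($n{\left(y \right)} = \left(-3 + y\right) \left(-5 + y\right) = \left(-5 + y\right) \left(-3 + y\right)$)
$O = - \frac{4}{5}$ ($O = - 4 \frac{15 + 4^{2} - 32}{-5} = - 4 \left(15 + 16 - 32\right) \left(- \frac{1}{5}\right) = - 4 \left(\left(-1\right) \left(- \frac{1}{5}\right)\right) = \left(-4\right) \frac{1}{5} = - \frac{4}{5} \approx -0.8$)
$\left(5 + 5 \left(-6\right)\right) + O A{\left(8 \right)} = \left(5 + 5 \left(-6\right)\right) - 0 = \left(5 - 30\right) + 0 = -25 + 0 = -25$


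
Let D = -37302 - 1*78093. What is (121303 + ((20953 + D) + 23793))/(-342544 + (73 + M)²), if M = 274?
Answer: -50654/222135 ≈ -0.22803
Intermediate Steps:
D = -115395 (D = -37302 - 78093 = -115395)
(121303 + ((20953 + D) + 23793))/(-342544 + (73 + M)²) = (121303 + ((20953 - 115395) + 23793))/(-342544 + (73 + 274)²) = (121303 + (-94442 + 23793))/(-342544 + 347²) = (121303 - 70649)/(-342544 + 120409) = 50654/(-222135) = 50654*(-1/222135) = -50654/222135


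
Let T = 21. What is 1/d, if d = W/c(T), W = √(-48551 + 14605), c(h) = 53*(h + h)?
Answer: -1113*I*√33946/16973 ≈ -12.082*I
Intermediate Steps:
c(h) = 106*h (c(h) = 53*(2*h) = 106*h)
W = I*√33946 (W = √(-33946) = I*√33946 ≈ 184.24*I)
d = I*√33946/2226 (d = (I*√33946)/((106*21)) = (I*√33946)/2226 = (I*√33946)*(1/2226) = I*√33946/2226 ≈ 0.082769*I)
1/d = 1/(I*√33946/2226) = -1113*I*√33946/16973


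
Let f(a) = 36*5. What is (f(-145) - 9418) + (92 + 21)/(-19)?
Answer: -175635/19 ≈ -9244.0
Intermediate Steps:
f(a) = 180
(f(-145) - 9418) + (92 + 21)/(-19) = (180 - 9418) + (92 + 21)/(-19) = -9238 - 1/19*113 = -9238 - 113/19 = -175635/19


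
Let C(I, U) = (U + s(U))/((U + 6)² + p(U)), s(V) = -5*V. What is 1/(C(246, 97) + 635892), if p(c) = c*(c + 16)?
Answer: 10785/6858095026 ≈ 1.5726e-6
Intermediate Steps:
p(c) = c*(16 + c)
C(I, U) = -4*U/((6 + U)² + U*(16 + U)) (C(I, U) = (U - 5*U)/((U + 6)² + U*(16 + U)) = (-4*U)/((6 + U)² + U*(16 + U)) = -4*U/((6 + U)² + U*(16 + U)))
1/(C(246, 97) + 635892) = 1/(-2*97/(18 + 97² + 14*97) + 635892) = 1/(-2*97/(18 + 9409 + 1358) + 635892) = 1/(-2*97/10785 + 635892) = 1/(-2*97*1/10785 + 635892) = 1/(-194/10785 + 635892) = 1/(6858095026/10785) = 10785/6858095026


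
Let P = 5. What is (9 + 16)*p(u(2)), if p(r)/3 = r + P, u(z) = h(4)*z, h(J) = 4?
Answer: 975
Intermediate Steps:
u(z) = 4*z
p(r) = 15 + 3*r (p(r) = 3*(r + 5) = 3*(5 + r) = 15 + 3*r)
(9 + 16)*p(u(2)) = (9 + 16)*(15 + 3*(4*2)) = 25*(15 + 3*8) = 25*(15 + 24) = 25*39 = 975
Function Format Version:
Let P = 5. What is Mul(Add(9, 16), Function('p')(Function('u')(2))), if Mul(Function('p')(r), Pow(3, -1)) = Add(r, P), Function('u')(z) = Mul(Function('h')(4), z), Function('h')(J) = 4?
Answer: 975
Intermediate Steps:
Function('u')(z) = Mul(4, z)
Function('p')(r) = Add(15, Mul(3, r)) (Function('p')(r) = Mul(3, Add(r, 5)) = Mul(3, Add(5, r)) = Add(15, Mul(3, r)))
Mul(Add(9, 16), Function('p')(Function('u')(2))) = Mul(Add(9, 16), Add(15, Mul(3, Mul(4, 2)))) = Mul(25, Add(15, Mul(3, 8))) = Mul(25, Add(15, 24)) = Mul(25, 39) = 975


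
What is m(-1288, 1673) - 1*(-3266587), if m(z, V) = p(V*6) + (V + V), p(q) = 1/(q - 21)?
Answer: 32754918862/10017 ≈ 3.2699e+6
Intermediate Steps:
p(q) = 1/(-21 + q)
m(z, V) = 1/(-21 + 6*V) + 2*V (m(z, V) = 1/(-21 + V*6) + (V + V) = 1/(-21 + 6*V) + 2*V)
m(-1288, 1673) - 1*(-3266587) = (1 + 6*1673*(-7 + 2*1673))/(3*(-7 + 2*1673)) - 1*(-3266587) = (1 + 6*1673*(-7 + 3346))/(3*(-7 + 3346)) + 3266587 = (⅓)*(1 + 6*1673*3339)/3339 + 3266587 = (⅓)*(1/3339)*(1 + 33516882) + 3266587 = (⅓)*(1/3339)*33516883 + 3266587 = 33516883/10017 + 3266587 = 32754918862/10017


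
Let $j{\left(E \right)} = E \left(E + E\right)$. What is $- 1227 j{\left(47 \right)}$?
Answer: $-5420886$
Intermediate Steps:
$j{\left(E \right)} = 2 E^{2}$ ($j{\left(E \right)} = E 2 E = 2 E^{2}$)
$- 1227 j{\left(47 \right)} = - 1227 \cdot 2 \cdot 47^{2} = - 1227 \cdot 2 \cdot 2209 = \left(-1227\right) 4418 = -5420886$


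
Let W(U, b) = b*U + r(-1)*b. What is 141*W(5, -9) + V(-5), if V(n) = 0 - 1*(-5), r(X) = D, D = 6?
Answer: -13954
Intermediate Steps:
r(X) = 6
V(n) = 5 (V(n) = 0 + 5 = 5)
W(U, b) = 6*b + U*b (W(U, b) = b*U + 6*b = U*b + 6*b = 6*b + U*b)
141*W(5, -9) + V(-5) = 141*(-9*(6 + 5)) + 5 = 141*(-9*11) + 5 = 141*(-99) + 5 = -13959 + 5 = -13954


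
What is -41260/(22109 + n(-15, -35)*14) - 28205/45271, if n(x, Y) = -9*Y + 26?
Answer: -2626116475/1217020293 ≈ -2.1578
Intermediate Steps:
n(x, Y) = 26 - 9*Y
-41260/(22109 + n(-15, -35)*14) - 28205/45271 = -41260/(22109 + (26 - 9*(-35))*14) - 28205/45271 = -41260/(22109 + (26 + 315)*14) - 28205*1/45271 = -41260/(22109 + 341*14) - 28205/45271 = -41260/(22109 + 4774) - 28205/45271 = -41260/26883 - 28205/45271 = -2626116475/1217020293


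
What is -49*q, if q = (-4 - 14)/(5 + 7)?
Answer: 147/2 ≈ 73.500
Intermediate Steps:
q = -3/2 (q = -18/12 = -18*1/12 = -3/2 ≈ -1.5000)
-49*q = -49*(-3/2) = 147/2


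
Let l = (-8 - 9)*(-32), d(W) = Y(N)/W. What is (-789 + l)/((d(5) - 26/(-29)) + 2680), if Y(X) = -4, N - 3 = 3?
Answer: -35525/388614 ≈ -0.091415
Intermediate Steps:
N = 6 (N = 3 + 3 = 6)
d(W) = -4/W
l = 544 (l = -17*(-32) = 544)
(-789 + l)/((d(5) - 26/(-29)) + 2680) = (-789 + 544)/((-4/5 - 26/(-29)) + 2680) = -245/((-4*⅕ - 26*(-1/29)) + 2680) = -245/((-⅘ + 26/29) + 2680) = -245/(14/145 + 2680) = -245/388614/145 = -245*145/388614 = -35525/388614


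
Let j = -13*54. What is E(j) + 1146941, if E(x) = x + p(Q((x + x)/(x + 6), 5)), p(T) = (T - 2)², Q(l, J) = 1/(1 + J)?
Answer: 41264725/36 ≈ 1.1462e+6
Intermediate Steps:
j = -702
p(T) = (-2 + T)²
E(x) = 121/36 + x (E(x) = x + (-2 + 1/(1 + 5))² = x + (-2 + 1/6)² = x + (-2 + ⅙)² = x + (-11/6)² = x + 121/36 = 121/36 + x)
E(j) + 1146941 = (121/36 - 702) + 1146941 = -25151/36 + 1146941 = 41264725/36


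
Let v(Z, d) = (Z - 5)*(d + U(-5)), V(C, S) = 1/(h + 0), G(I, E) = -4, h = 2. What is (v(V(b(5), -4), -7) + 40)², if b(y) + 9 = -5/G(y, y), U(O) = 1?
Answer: 4489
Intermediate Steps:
b(y) = -31/4 (b(y) = -9 - 5/(-4) = -9 - 5*(-¼) = -9 + 5/4 = -31/4)
V(C, S) = ½ (V(C, S) = 1/(2 + 0) = 1/2 = ½)
v(Z, d) = (1 + d)*(-5 + Z) (v(Z, d) = (Z - 5)*(d + 1) = (-5 + Z)*(1 + d) = (1 + d)*(-5 + Z))
(v(V(b(5), -4), -7) + 40)² = ((-5 + ½ - 5*(-7) + (½)*(-7)) + 40)² = ((-5 + ½ + 35 - 7/2) + 40)² = (27 + 40)² = 67² = 4489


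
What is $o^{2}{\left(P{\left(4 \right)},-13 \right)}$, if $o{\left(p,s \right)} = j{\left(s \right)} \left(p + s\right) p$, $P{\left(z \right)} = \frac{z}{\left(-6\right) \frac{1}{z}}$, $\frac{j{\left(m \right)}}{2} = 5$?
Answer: $\frac{14137600}{81} \approx 1.7454 \cdot 10^{5}$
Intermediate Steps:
$j{\left(m \right)} = 10$ ($j{\left(m \right)} = 2 \cdot 5 = 10$)
$P{\left(z \right)} = - \frac{z^{2}}{6}$ ($P{\left(z \right)} = z \left(- \frac{z}{6}\right) = - \frac{z^{2}}{6}$)
$o{\left(p,s \right)} = p \left(10 p + 10 s\right)$ ($o{\left(p,s \right)} = 10 \left(p + s\right) p = \left(10 p + 10 s\right) p = p \left(10 p + 10 s\right)$)
$o^{2}{\left(P{\left(4 \right)},-13 \right)} = \left(10 \left(- \frac{4^{2}}{6}\right) \left(- \frac{4^{2}}{6} - 13\right)\right)^{2} = \left(10 \left(\left(- \frac{1}{6}\right) 16\right) \left(\left(- \frac{1}{6}\right) 16 - 13\right)\right)^{2} = \left(10 \left(- \frac{8}{3}\right) \left(- \frac{8}{3} - 13\right)\right)^{2} = \left(10 \left(- \frac{8}{3}\right) \left(- \frac{47}{3}\right)\right)^{2} = \left(\frac{3760}{9}\right)^{2} = \frac{14137600}{81}$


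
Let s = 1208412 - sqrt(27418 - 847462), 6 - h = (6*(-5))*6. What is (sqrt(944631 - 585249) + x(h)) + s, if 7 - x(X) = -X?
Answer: 1208605 + sqrt(359382) - 18*I*sqrt(2531) ≈ 1.2092e+6 - 905.56*I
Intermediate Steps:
h = 186 (h = 6 - 6*(-5)*6 = 6 - (-30)*6 = 6 - 1*(-180) = 6 + 180 = 186)
x(X) = 7 + X (x(X) = 7 - (-1)*X = 7 + X)
s = 1208412 - 18*I*sqrt(2531) (s = 1208412 - sqrt(-820044) = 1208412 - 18*I*sqrt(2531) ≈ 1.2084e+6 - 905.56*I)
(sqrt(944631 - 585249) + x(h)) + s = (sqrt(944631 - 585249) + (7 + 186)) + (1208412 - 18*I*sqrt(2531)) = (sqrt(359382) + 193) + (1208412 - 18*I*sqrt(2531)) = (193 + sqrt(359382)) + (1208412 - 18*I*sqrt(2531)) = 1208605 + sqrt(359382) - 18*I*sqrt(2531)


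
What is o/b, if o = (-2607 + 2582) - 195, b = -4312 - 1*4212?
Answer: 55/2131 ≈ 0.025809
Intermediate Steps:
b = -8524 (b = -4312 - 4212 = -8524)
o = -220 (o = -25 - 195 = -220)
o/b = -220/(-8524) = -220*(-1/8524) = 55/2131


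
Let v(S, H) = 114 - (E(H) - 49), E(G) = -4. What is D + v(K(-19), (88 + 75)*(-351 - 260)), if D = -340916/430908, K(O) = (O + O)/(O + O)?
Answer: 17905180/107727 ≈ 166.21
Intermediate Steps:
K(O) = 1 (K(O) = (2*O)/((2*O)) = (2*O)*(1/(2*O)) = 1)
D = -85229/107727 (D = -340916*1/430908 = -85229/107727 ≈ -0.79116)
v(S, H) = 167 (v(S, H) = 114 - (-4 - 49) = 114 - 1*(-53) = 114 + 53 = 167)
D + v(K(-19), (88 + 75)*(-351 - 260)) = -85229/107727 + 167 = 17905180/107727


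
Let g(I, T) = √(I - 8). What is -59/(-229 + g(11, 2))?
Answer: 13511/52438 + 59*√3/52438 ≈ 0.25961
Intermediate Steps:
g(I, T) = √(-8 + I)
-59/(-229 + g(11, 2)) = -59/(-229 + √(-8 + 11)) = -59/(-229 + √3)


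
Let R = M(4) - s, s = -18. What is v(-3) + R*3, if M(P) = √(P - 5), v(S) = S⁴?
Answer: 135 + 3*I ≈ 135.0 + 3.0*I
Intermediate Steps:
M(P) = √(-5 + P)
R = 18 + I (R = √(-5 + 4) - 1*(-18) = √(-1) + 18 = I + 18 = 18 + I ≈ 18.0 + 1.0*I)
v(-3) + R*3 = (-3)⁴ + (18 + I)*3 = 81 + (54 + 3*I) = 135 + 3*I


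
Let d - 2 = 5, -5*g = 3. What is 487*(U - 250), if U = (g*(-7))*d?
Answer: -537161/5 ≈ -1.0743e+5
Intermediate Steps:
g = -⅗ (g = -⅕*3 = -⅗ ≈ -0.60000)
d = 7 (d = 2 + 5 = 7)
U = 147/5 (U = -⅗*(-7)*7 = (21/5)*7 = 147/5 ≈ 29.400)
487*(U - 250) = 487*(147/5 - 250) = 487*(-1103/5) = -537161/5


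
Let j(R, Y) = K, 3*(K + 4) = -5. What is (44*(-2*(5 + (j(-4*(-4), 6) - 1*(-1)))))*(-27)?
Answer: 792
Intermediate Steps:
K = -17/3 (K = -4 + (⅓)*(-5) = -4 - 5/3 = -17/3 ≈ -5.6667)
j(R, Y) = -17/3
(44*(-2*(5 + (j(-4*(-4), 6) - 1*(-1)))))*(-27) = (44*(-2*(5 + (-17/3 - 1*(-1)))))*(-27) = (44*(-2*(5 + (-17/3 + 1))))*(-27) = (44*(-2*(5 - 14/3)))*(-27) = (44*(-2*⅓))*(-27) = (44*(-⅔))*(-27) = -88/3*(-27) = 792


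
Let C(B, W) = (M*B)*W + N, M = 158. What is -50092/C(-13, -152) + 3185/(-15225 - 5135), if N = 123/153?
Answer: -20545433237/64837026728 ≈ -0.31688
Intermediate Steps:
N = 41/51 (N = 123*(1/153) = 41/51 ≈ 0.80392)
C(B, W) = 41/51 + 158*B*W (C(B, W) = (158*B)*W + 41/51 = 158*B*W + 41/51 = 41/51 + 158*B*W)
-50092/C(-13, -152) + 3185/(-15225 - 5135) = -50092/(41/51 + 158*(-13)*(-152)) + 3185/(-15225 - 5135) = -50092/(41/51 + 312208) + 3185/(-20360) = -50092/15922649/51 + 3185*(-1/20360) = -50092*51/15922649 - 637/4072 = -2554692/15922649 - 637/4072 = -20545433237/64837026728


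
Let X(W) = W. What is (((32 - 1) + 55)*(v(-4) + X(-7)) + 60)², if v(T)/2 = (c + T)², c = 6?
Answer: 21316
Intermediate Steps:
v(T) = 2*(6 + T)²
(((32 - 1) + 55)*(v(-4) + X(-7)) + 60)² = (((32 - 1) + 55)*(2*(6 - 4)² - 7) + 60)² = ((31 + 55)*(2*2² - 7) + 60)² = (86*(2*4 - 7) + 60)² = (86*(8 - 7) + 60)² = (86*1 + 60)² = (86 + 60)² = 146² = 21316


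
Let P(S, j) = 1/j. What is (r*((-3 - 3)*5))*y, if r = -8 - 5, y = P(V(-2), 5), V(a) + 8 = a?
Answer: 78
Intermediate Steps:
V(a) = -8 + a
y = 1/5 ≈ 0.20000
r = -13
(r*((-3 - 3)*5))*y = -13*(-3 - 3)*5*(1/5) = -(-78)*5*(1/5) = -13*(-30)*(1/5) = 390*(1/5) = 78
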